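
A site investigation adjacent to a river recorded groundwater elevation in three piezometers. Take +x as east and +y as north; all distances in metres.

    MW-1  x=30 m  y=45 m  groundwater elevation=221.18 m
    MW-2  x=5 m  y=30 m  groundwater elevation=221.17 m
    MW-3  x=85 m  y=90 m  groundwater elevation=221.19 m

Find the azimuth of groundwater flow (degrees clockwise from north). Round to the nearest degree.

315°

Differences from MW-1: to MW-2 (Δx, Δy, Δh) = (-25, -15, -0.01); to MW-3 = (55, 45, +0.01).
Solve a·Δx + b·Δy = Δh: det = (-25)·45 − 55·(-15) = -300.
∂h/∂x = [(-0.01)·45 − (+0.01)·(-15)] / -300 = +0.001000
∂h/∂y = [(-25)·(+0.01) − 55·(-0.01)] / -300 = -0.001000
Flow direction (−∇h) has components (-0.001000 E, +0.001000 N).
Azimuth = atan2(E, N) = atan2(-0.001000, +0.001000) = 315.0° ≈ 315°.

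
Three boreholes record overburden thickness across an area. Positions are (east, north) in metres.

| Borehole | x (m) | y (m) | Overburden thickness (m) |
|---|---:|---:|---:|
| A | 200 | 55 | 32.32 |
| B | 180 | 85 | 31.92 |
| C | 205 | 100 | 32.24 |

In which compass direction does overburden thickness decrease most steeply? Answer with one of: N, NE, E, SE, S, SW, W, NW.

Differences from A: to B (Δx, Δy, Δh) = (-20, 30, -0.40); to C = (5, 45, -0.08).
Determinant of the coordinate differences = (-20)·45 − 5·30 = -1050.
∂d/∂x = [(-0.40)·45 − (-0.08)·30] / -1050 = +0.01486
∂d/∂y = [(-20)·(-0.08) − 5·(-0.40)] / -1050 = -0.003429
Steepest decrease is along −∇f = (-0.01486 E, +0.003429 N) → west.

W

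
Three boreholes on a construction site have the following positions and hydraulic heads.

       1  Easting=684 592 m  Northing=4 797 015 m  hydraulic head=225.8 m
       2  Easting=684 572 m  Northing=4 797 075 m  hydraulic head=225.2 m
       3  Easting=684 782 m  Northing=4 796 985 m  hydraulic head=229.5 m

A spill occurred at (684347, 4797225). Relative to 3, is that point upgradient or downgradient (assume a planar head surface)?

downgradient

Differences from 1: to 2 (Δx, Δy, Δh) = (-20, 60, -0.6); to 3 = (190, -30, +3.7).
Determinant of the coordinate differences = (-20)·(-30) − 190·60 = -10800.
∂h/∂x = [(-0.6)·(-30) − (+3.7)·60] / -10800 = +0.01889
∂h/∂y = [(-20)·(+3.7) − 190·(-0.6)] / -10800 = -0.003704
Head at (684347, 4797225) = 225.8 + (+0.01889)·(-245) + (-0.003704)·(210) = 220.39 m.
That is lower than the 229.5 m at 3, so the point is downgradient.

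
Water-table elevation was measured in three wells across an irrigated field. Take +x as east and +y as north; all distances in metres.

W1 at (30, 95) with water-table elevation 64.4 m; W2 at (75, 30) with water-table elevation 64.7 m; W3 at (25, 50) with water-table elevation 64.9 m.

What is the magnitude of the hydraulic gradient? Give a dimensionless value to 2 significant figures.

With h = a·x + b·y + c and W1 as origin, the differences give:
  45·a + (-65)·b = +0.3
  (-5)·a + (-45)·b = +0.5
Eliminate b (×(-45) and ×(-65), subtract): -2350·a = 19.00 → a = ∂h/∂x = -0.008085
Back-substitute: b = ∂h/∂y = -0.01021.
|∇h| = √(-0.008085² + -0.01021²) = 0.01302

0.013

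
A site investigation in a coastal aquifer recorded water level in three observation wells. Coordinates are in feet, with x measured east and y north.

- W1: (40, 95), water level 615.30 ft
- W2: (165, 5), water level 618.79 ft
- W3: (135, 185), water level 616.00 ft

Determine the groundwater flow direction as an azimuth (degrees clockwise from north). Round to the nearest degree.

Taking W1 as reference: W2−W1 = (125, -90, +3.49); W3−W1 = (95, 90, +0.70).
Determinant of the coordinate differences = 125·90 − 95·(-90) = 19800.
∂h/∂x = [(+3.49)·90 − (+0.70)·(-90)] / 19800 = +0.01905
∂h/∂y = [125·(+0.70) − 95·(+3.49)] / 19800 = -0.01233
Flow direction (−∇h) has components (-0.01905 E, +0.01233 N).
Azimuth = atan2(E, N) = atan2(-0.01905, +0.01233) = 302.9° ≈ 303°.

303°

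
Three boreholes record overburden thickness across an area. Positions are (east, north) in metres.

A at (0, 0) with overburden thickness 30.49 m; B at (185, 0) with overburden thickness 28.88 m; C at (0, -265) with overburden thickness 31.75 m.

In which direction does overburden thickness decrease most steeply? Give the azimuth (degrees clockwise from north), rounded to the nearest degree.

∂d/∂x = (28.88 − 30.49) / (185 − 0) = -0.008703
∂d/∂y = (31.75 − 30.49) / (-265 − 0) = -0.004755
Steepest decrease is along −∇f: components (+0.008703 E, +0.004755 N).
Azimuth = atan2(+0.008703, +0.004755) = 61.4° ≈ 061°.

061°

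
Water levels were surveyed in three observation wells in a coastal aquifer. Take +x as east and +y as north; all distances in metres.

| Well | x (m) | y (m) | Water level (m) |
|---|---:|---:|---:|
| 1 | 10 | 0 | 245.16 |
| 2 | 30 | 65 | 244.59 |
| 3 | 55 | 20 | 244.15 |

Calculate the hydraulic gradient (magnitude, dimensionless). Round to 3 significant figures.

0.0216

With h = a·x + b·y + c and 1 as origin, the differences give:
  20·a + 65·b = -0.57
  45·a + 20·b = -1.01
Eliminate b (×20 and ×65, subtract): -2525·a = 54.250 → a = ∂h/∂x = -0.02149
Back-substitute: b = ∂h/∂y = -0.002158.
|∇h| = √(-0.02149² + -0.002158²) = 0.0216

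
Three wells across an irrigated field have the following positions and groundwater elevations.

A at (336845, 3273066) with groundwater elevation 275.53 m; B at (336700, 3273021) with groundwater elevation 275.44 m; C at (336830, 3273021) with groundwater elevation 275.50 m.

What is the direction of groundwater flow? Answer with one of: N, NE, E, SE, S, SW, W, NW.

Three-point gradient (reference A): Δ to B = (-145, -45, -0.09), Δ to C = (-15, -45, -0.03).
∂h/∂x = +0.0004615, ∂h/∂y = +0.0005128 (det = 5850).
Flow = −∇h = (-0.0004615 east, -0.0005128 north), which points southwest.

SW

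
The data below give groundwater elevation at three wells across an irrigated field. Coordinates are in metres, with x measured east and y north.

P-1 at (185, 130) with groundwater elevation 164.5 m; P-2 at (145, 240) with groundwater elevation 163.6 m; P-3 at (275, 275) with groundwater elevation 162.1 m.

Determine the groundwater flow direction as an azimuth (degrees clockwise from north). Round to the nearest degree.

Taking P-1 as reference: P-2−P-1 = (-40, 110, -0.9); P-3−P-1 = (90, 145, -2.4).
Solve a·Δx + b·Δy = Δh: det = (-40)·145 − 90·110 = -15700.
∂h/∂x = [(-0.9)·145 − (-2.4)·110] / -15700 = -0.008503
∂h/∂y = [(-40)·(-2.4) − 90·(-0.9)] / -15700 = -0.01127
Flow direction (−∇h) has components (+0.008503 E, +0.01127 N).
Azimuth = atan2(E, N) = atan2(+0.008503, +0.01127) = 37.0° ≈ 037°.

037°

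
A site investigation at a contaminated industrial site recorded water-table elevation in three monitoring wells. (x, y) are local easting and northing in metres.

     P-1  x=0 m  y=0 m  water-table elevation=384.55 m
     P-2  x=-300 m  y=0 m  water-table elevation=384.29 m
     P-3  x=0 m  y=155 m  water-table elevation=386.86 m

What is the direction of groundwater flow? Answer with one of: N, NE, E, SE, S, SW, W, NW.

S

∂h/∂x = (384.29 − 384.55) / (-300 − 0) = +0.0008667
∂h/∂y = (386.86 − 384.55) / (155 − 0) = +0.01490
Flow = −∇h = (-0.0008667 east, -0.01490 north), which points south.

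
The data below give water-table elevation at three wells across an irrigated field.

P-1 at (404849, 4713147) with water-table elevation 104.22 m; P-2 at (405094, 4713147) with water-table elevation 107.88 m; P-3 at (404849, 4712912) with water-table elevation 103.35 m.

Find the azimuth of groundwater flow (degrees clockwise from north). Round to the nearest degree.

∂h/∂x = (107.88 − 104.22) / (405094 − 404849) = +0.01494
∂h/∂y = (103.35 − 104.22) / (4712912 − 4713147) = +0.003702
Flow direction (−∇h) has components (-0.01494 E, -0.003702 N).
Azimuth = atan2(E, N) = atan2(-0.01494, -0.003702) = 256.1° ≈ 256°.

256°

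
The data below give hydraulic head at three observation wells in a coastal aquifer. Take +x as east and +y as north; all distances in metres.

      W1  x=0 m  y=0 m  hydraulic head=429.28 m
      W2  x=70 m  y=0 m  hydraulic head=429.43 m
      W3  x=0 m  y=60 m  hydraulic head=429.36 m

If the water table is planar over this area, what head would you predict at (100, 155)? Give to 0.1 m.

∂h/∂x = (429.43 − 429.28) / (70 − 0) = +0.002143
∂h/∂y = (429.36 − 429.28) / (60 − 0) = +0.001333
h(100, 155) = 429.28 + (+0.002143)·(100) + (+0.001333)·(155) = 429.28 +0.214 +0.207 = 429.701 m.

429.7 m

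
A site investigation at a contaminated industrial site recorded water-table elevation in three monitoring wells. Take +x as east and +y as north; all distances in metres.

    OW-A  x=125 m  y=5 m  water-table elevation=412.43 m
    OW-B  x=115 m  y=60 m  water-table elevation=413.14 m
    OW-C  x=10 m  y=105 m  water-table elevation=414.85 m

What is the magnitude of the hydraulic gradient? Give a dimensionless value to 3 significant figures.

0.0159

With h = a·x + b·y + c and OW-A as origin, the differences give:
  (-10)·a + 55·b = +0.71
  (-115)·a + 100·b = +2.42
Eliminate b (×100 and ×55, subtract): 5325·a = -62.100 → a = ∂h/∂x = -0.01166
Back-substitute: b = ∂h/∂y = +0.01079.
|∇h| = √(-0.01166² + 0.01079²) = 0.01589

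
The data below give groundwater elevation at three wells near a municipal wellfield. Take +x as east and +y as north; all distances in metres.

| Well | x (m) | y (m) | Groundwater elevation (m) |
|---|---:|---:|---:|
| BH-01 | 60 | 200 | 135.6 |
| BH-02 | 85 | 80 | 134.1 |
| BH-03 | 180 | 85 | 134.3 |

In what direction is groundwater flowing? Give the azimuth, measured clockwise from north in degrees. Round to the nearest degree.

Differences from BH-01: to BH-02 (Δx, Δy, Δh) = (25, -120, -1.5); to BH-03 = (120, -115, -1.3).
Solve a·Δx + b·Δy = Δh: det = 25·(-115) − 120·(-120) = 11525.
∂h/∂x = [(-1.5)·(-115) − (-1.3)·(-120)] / 11525 = +0.001432
∂h/∂y = [25·(-1.3) − 120·(-1.5)] / 11525 = +0.01280
Flow direction (−∇h) has components (-0.001432 E, -0.01280 N).
Azimuth = atan2(E, N) = atan2(-0.001432, -0.01280) = 186.4° ≈ 186°.

186°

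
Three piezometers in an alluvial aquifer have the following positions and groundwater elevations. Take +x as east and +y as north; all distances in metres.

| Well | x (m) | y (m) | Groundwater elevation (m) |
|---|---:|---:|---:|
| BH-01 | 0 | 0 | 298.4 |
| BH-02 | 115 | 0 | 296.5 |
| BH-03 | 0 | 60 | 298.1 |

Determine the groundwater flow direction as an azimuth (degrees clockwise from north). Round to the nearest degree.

∂h/∂x = (296.5 − 298.4) / (115 − 0) = -0.01652
∂h/∂y = (298.1 − 298.4) / (60 − 0) = -0.005000
Flow direction (−∇h) has components (+0.01652 E, +0.005000 N).
Azimuth = atan2(E, N) = atan2(+0.01652, +0.005000) = 73.2° ≈ 073°.

073°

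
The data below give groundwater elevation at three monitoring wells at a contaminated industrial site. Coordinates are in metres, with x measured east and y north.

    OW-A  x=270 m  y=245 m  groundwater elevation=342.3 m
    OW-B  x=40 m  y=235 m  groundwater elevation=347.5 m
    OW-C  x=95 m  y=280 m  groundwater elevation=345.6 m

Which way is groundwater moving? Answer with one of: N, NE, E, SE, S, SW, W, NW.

NE

Differences from OW-A: to OW-B (Δx, Δy, Δh) = (-230, -10, +5.2); to OW-C = (-175, 35, +3.3).
Solve a·Δx + b·Δy = Δh: det = (-230)·35 − (-175)·(-10) = -9800.
∂h/∂x = [(+5.2)·35 − (+3.3)·(-10)] / -9800 = -0.02194
∂h/∂y = [(-230)·(+3.3) − (-175)·(+5.2)] / -9800 = -0.01541
Flow = −∇h = (+0.02194 east, +0.01541 north), which points northeast.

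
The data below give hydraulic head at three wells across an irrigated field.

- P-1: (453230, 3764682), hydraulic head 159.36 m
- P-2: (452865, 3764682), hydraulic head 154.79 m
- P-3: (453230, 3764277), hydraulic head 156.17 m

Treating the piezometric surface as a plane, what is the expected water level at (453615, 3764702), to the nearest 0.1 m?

∂h/∂x = (154.79 − 159.36) / (452865 − 453230) = +0.01252
∂h/∂y = (156.17 − 159.36) / (3764277 − 3764682) = +0.007877
h(453615, 3764702) = 159.36 + (+0.01252)·(385) + (+0.007877)·(20) = 159.36 +4.820 +0.158 = 164.338 m.

164.3 m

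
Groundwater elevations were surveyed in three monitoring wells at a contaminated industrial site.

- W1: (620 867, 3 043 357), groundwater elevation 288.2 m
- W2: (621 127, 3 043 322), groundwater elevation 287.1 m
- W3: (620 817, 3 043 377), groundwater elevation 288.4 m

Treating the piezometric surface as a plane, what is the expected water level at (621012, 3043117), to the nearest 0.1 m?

287.8 m

With h = a·x + b·y + c and W1 as origin, the differences give:
  260·a + (-35)·b = -1.1
  (-50)·a + 20·b = +0.2
Eliminate b (×20 and ×(-35), subtract): 3450·a = -15.00 → a = ∂h/∂x = -0.004348
Back-substitute: b = ∂h/∂y = -0.0008696.
h(621012, 3043117) = 288.2 + (-0.004348)·(145) + (-0.0008696)·(-240) = 288.2 -0.630 +0.209 = 287.778 m.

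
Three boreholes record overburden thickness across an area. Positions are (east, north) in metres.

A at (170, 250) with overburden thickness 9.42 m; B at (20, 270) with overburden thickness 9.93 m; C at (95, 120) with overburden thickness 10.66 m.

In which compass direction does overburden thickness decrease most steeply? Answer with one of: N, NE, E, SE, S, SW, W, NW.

With d = a·x + b·y + c and A as origin, the differences give:
  (-150)·a + 20·b = +0.51
  (-75)·a + (-130)·b = +1.24
Eliminate b (×(-130) and ×20, subtract): 21000·a = -91.100 → a = ∂d/∂x = -0.004338
Back-substitute: b = ∂d/∂y = -0.007036.
Steepest decrease is along −∇f = (+0.004338 E, +0.007036 N) → northeast.

NE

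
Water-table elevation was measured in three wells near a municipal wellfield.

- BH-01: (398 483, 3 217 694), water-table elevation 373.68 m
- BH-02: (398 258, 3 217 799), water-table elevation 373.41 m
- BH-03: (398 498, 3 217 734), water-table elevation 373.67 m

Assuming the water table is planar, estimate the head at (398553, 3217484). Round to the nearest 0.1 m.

Differences from BH-01: to BH-02 (Δx, Δy, Δh) = (-225, 105, -0.27); to BH-03 = (15, 40, -0.01).
Solve a·Δx + b·Δy = Δh: det = (-225)·40 − 15·105 = -10575.
∂h/∂x = [(-0.27)·40 − (-0.01)·105] / -10575 = +0.0009220
∂h/∂y = [(-225)·(-0.01) − 15·(-0.27)] / -10575 = -0.0005957
h(398553, 3217484) = 373.68 + (+0.0009220)·(70) + (-0.0005957)·(-210) = 373.68 +0.065 +0.125 = 373.870 m.

373.9 m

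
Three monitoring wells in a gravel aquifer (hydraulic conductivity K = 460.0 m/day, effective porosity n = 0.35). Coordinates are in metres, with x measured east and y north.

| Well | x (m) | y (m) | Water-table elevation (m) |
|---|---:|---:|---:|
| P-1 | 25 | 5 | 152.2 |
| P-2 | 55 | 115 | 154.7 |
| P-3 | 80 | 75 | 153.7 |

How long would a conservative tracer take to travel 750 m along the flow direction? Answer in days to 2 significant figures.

24 days

With h = a·x + b·y + c and P-1 as origin, the differences give:
  30·a + 110·b = +2.5
  55·a + 70·b = +1.5
Eliminate b (×70 and ×110, subtract): -3950·a = 10.00 → a = ∂h/∂x = -0.002532
Back-substitute: b = ∂h/∂y = +0.02342.
|∇h| = √(-0.002532² + 0.02342²) = 0.02356
Seepage velocity v = K·i/n = 460.0 × 0.02356 / 0.35 = 30.96 m/day.
t = 750 / 30.96 = 24.22 days.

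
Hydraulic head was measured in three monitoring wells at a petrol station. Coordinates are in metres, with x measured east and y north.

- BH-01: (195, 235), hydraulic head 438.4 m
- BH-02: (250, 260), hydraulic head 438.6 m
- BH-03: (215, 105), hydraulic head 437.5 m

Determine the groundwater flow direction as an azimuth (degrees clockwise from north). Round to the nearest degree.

184°

Differences from BH-01: to BH-02 (Δx, Δy, Δh) = (55, 25, +0.2); to BH-03 = (20, -130, -0.9).
Determinant of the coordinate differences = 55·(-130) − 20·25 = -7650.
∂h/∂x = [(+0.2)·(-130) − (-0.9)·25] / -7650 = +0.0004575
∂h/∂y = [55·(-0.9) − 20·(+0.2)] / -7650 = +0.006993
Flow direction (−∇h) has components (-0.0004575 E, -0.006993 N).
Azimuth = atan2(E, N) = atan2(-0.0004575, -0.006993) = 183.7° ≈ 184°.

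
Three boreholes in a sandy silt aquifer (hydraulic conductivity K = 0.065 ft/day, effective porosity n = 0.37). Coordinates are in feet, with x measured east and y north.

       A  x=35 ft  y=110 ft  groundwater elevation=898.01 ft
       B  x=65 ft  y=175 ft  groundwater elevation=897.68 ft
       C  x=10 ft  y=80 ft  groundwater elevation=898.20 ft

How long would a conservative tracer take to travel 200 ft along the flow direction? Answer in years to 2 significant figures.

640 years

Differences from A: to B (Δx, Δy, Δh) = (30, 65, -0.33); to C = (-25, -30, +0.19).
Determinant of the coordinate differences = 30·(-30) − (-25)·65 = 725.
∂h/∂x = [(-0.33)·(-30) − (+0.19)·65] / 725 = -0.003379
∂h/∂y = [30·(+0.19) − (-25)·(-0.33)] / 725 = -0.003517
|∇h| = √(-0.003379² + -0.003517²) = 0.004877
Seepage velocity v = K·i/n = 0.065 × 0.004877 / 0.37 = 0.0008568 ft/day.
t = 200 / 0.0008568 = 2.334e+05 days = 639 years.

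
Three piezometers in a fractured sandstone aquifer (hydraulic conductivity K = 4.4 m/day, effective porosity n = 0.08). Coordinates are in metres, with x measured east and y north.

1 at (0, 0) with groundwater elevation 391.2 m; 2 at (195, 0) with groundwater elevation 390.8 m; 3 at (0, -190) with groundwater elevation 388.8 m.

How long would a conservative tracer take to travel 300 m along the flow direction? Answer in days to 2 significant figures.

430 days

∂h/∂x = (390.8 − 391.2) / (195 − 0) = -0.002051
∂h/∂y = (388.8 − 391.2) / (-190 − 0) = +0.01263
|∇h| = √(-0.002051² + 0.01263²) = 0.0128
Seepage velocity v = K·i/n = 4.4 × 0.0128 / 0.08 = 0.704 m/day.
t = 300 / 0.704 = 426.1 days.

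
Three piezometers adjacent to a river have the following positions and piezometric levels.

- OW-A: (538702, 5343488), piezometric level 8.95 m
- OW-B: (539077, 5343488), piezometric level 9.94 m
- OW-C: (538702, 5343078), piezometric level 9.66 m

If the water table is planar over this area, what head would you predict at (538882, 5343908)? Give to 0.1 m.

∂h/∂x = (9.94 − 8.95) / (539077 − 538702) = +0.002640
∂h/∂y = (9.66 − 8.95) / (5343078 − 5343488) = -0.001732
h(538882, 5343908) = 8.95 + (+0.002640)·(180) + (-0.001732)·(420) = 8.95 +0.475 -0.727 = 8.698 m.

8.7 m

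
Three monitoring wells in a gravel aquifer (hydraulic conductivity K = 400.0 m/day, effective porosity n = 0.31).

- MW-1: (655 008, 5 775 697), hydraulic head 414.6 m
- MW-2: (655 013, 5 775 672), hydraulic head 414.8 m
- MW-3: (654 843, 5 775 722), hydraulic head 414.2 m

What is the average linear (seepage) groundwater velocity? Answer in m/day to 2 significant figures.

With h = a·x + b·y + c and MW-1 as origin, the differences give:
  5·a + (-25)·b = +0.2
  (-165)·a + 25·b = -0.4
Eliminate b (×25 and ×(-25), subtract): -4000·a = -5.00 → a = ∂h/∂x = +0.001250
Back-substitute: b = ∂h/∂y = -0.007750.
|∇h| = √(0.001250² + -0.007750²) = 0.00785
Seepage velocity v = K·i/n = 400.0 × 0.00785 / 0.31 = 10.13 m/day.

10 m/day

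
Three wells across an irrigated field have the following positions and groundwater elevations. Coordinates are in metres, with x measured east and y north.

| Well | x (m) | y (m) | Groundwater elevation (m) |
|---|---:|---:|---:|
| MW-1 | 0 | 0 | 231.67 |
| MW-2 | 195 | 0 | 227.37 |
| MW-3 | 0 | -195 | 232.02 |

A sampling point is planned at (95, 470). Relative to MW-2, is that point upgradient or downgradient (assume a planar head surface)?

upgradient

∂h/∂x = (227.37 − 231.67) / (195 − 0) = -0.02205
∂h/∂y = (232.02 − 231.67) / (-195 − 0) = -0.001795
Head at (95, 470) = 231.67 + (-0.02205)·(95) + (-0.001795)·(470) = 228.73 m.
That is higher than the 227.37 m at MW-2, so the point is upgradient.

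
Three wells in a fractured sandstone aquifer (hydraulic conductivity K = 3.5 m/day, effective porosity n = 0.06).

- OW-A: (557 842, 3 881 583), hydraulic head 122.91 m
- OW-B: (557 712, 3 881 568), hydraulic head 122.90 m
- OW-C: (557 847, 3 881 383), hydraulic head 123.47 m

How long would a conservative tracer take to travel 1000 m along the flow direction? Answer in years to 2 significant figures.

Three-point gradient (reference OW-A): Δ to OW-B = (-130, -15, -0.01), Δ to OW-C = (5, -200, +0.56).
∂h/∂x = +0.0003988, ∂h/∂y = -0.002790 (det = 26075).
|∇h| = √(0.0003988² + -0.002790²) = 0.002818
Seepage velocity v = K·i/n = 3.5 × 0.002818 / 0.06 = 0.1644 m/day.
t = 1000 / 0.1644 = 6083 days = 16.7 years.

17 years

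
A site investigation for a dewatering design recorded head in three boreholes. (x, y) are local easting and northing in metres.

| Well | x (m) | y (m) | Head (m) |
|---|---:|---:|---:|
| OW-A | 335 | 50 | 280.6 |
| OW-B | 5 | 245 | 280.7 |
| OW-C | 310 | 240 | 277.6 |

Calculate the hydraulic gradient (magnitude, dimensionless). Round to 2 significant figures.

Differences from OW-A: to OW-B (Δx, Δy, Δh) = (-330, 195, +0.1); to OW-C = (-25, 190, -3.0).
Determinant of the coordinate differences = (-330)·190 − (-25)·195 = -57825.
∂h/∂x = [(+0.1)·190 − (-3.0)·195] / -57825 = -0.01045
∂h/∂y = [(-330)·(-3.0) − (-25)·(+0.1)] / -57825 = -0.01716
|∇h| = √(-0.01045² + -0.01716²) = 0.02009

0.020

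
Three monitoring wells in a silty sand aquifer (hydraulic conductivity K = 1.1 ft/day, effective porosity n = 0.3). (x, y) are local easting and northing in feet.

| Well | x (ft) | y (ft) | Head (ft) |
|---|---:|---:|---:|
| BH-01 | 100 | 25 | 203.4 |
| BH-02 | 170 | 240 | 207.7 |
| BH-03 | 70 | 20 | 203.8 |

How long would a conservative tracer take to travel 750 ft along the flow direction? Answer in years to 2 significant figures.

18 years

With h = a·x + b·y + c and BH-01 as origin, the differences give:
  70·a + 215·b = +4.3
  (-30)·a + (-5)·b = +0.4
Eliminate b (×(-5) and ×215, subtract): 6100·a = -107.50 → a = ∂h/∂x = -0.01762
Back-substitute: b = ∂h/∂y = +0.02574.
|∇h| = √(-0.01762² + 0.02574²) = 0.03119
Seepage velocity v = K·i/n = 1.1 × 0.03119 / 0.3 = 0.1144 ft/day.
t = 750 / 0.1144 = 6556 days = 17.9 years.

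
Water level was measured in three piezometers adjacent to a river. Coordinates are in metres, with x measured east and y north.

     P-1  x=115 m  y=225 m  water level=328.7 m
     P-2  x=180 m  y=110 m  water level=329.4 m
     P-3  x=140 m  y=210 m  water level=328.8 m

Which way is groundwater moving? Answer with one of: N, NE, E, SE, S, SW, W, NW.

N

Taking P-1 as reference: P-2−P-1 = (65, -115, +0.7); P-3−P-1 = (25, -15, +0.1).
Solve a·Δx + b·Δy = Δh: det = 65·(-15) − 25·(-115) = 1900.
∂h/∂x = [(+0.7)·(-15) − (+0.1)·(-115)] / 1900 = +0.0005263
∂h/∂y = [65·(+0.1) − 25·(+0.7)] / 1900 = -0.005789
Flow = −∇h = (-0.0005263 east, +0.005789 north), which points north.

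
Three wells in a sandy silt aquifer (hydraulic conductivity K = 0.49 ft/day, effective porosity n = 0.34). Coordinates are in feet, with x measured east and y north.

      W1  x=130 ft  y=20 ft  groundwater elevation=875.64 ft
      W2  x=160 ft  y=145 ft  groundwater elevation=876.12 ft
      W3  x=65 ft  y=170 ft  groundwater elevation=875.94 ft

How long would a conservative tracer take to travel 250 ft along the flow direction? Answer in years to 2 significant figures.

110 years

Differences from W1: to W2 (Δx, Δy, Δh) = (30, 125, +0.48); to W3 = (-65, 150, +0.30).
Determinant of the coordinate differences = 30·150 − (-65)·125 = 12625.
∂h/∂x = [(+0.48)·150 − (+0.30)·125] / 12625 = +0.002733
∂h/∂y = [30·(+0.30) − (-65)·(+0.48)] / 12625 = +0.003184
|∇h| = √(0.002733² + 0.003184²) = 0.004196
Seepage velocity v = K·i/n = 0.49 × 0.004196 / 0.34 = 0.006047 ft/day.
t = 250 / 0.006047 = 4.134e+04 days = 113 years.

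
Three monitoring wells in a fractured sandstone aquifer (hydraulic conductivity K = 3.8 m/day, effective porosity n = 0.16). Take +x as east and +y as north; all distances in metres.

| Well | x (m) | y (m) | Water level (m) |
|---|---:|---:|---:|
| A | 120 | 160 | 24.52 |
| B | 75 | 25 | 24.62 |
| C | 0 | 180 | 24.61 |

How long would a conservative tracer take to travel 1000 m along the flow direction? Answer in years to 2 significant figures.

120 years

With h = a·x + b·y + c and A as origin, the differences give:
  (-45)·a + (-135)·b = +0.10
  (-120)·a + 20·b = +0.09
Eliminate b (×20 and ×(-135), subtract): -17100·a = 14.150 → a = ∂h/∂x = -0.0008275
Back-substitute: b = ∂h/∂y = -0.0004649.
|∇h| = √(-0.0008275² + -0.0004649²) = 0.0009492
Seepage velocity v = K·i/n = 3.8 × 0.0009492 / 0.16 = 0.02254 m/day.
t = 1000 / 0.02254 = 4.437e+04 days = 121 years.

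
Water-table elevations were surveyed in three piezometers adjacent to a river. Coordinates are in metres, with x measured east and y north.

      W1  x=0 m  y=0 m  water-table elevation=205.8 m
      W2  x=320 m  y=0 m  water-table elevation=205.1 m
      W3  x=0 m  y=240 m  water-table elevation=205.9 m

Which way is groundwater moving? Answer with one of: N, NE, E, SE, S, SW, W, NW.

E

∂h/∂x = (205.1 − 205.8) / (320 − 0) = -0.002188
∂h/∂y = (205.9 − 205.8) / (240 − 0) = +0.0004167
Flow = −∇h = (+0.002188 east, -0.0004167 north), which points east.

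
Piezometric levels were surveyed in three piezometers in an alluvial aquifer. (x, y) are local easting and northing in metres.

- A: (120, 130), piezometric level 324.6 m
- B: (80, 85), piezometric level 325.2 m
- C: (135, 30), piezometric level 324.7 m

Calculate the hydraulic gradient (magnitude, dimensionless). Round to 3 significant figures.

0.0122

Differences from A: to B (Δx, Δy, Δh) = (-40, -45, +0.6); to C = (15, -100, +0.1).
Solve a·Δx + b·Δy = Δh: det = (-40)·(-100) − 15·(-45) = 4675.
∂h/∂x = [(+0.6)·(-100) − (+0.1)·(-45)] / 4675 = -0.01187
∂h/∂y = [(-40)·(+0.1) − 15·(+0.6)] / 4675 = -0.002781
|∇h| = √(-0.01187² + -0.002781²) = 0.01219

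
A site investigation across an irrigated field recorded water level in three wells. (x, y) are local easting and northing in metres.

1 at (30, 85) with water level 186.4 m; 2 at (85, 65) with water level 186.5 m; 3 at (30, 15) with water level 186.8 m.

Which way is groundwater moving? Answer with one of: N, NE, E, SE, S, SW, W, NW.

With h = a·x + b·y + c and 1 as origin, the differences give:
  55·a + (-20)·b = +0.1
  0·a + (-70)·b = +0.4
Eliminate b (×(-70) and ×(-20), subtract): -3850·a = 1.00 → a = ∂h/∂x = -0.0002597
Back-substitute: b = ∂h/∂y = -0.005714.
Flow = −∇h = (+0.0002597 east, +0.005714 north), which points north.

N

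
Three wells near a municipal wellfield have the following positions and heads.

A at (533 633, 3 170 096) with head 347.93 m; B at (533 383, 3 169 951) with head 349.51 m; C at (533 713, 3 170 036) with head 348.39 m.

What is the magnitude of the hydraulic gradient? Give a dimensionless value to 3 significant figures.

Differences from A: to B (Δx, Δy, Δh) = (-250, -145, +1.58); to C = (80, -60, +0.46).
Solve a·Δx + b·Δy = Δh: det = (-250)·(-60) − 80·(-145) = 26600.
∂h/∂x = [(+1.58)·(-60) − (+0.46)·(-145)] / 26600 = -0.001056
∂h/∂y = [(-250)·(+0.46) − 80·(+1.58)] / 26600 = -0.009075
|∇h| = √(-0.001056² + -0.009075²) = 0.009136

0.00914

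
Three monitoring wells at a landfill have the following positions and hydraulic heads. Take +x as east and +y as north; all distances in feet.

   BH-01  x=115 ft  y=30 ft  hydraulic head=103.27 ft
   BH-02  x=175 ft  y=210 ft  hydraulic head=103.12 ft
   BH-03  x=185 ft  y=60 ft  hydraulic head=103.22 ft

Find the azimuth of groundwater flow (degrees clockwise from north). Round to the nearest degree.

Differences from BH-01: to BH-02 (Δx, Δy, Δh) = (60, 180, -0.15); to BH-03 = (70, 30, -0.05).
Solve a·Δx + b·Δy = Δh: det = 60·30 − 70·180 = -10800.
∂h/∂x = [(-0.15)·30 − (-0.05)·180] / -10800 = -0.0004167
∂h/∂y = [60·(-0.05) − 70·(-0.15)] / -10800 = -0.0006944
Flow direction (−∇h) has components (+0.0004167 E, +0.0006944 N).
Azimuth = atan2(E, N) = atan2(+0.0004167, +0.0006944) = 31.0° ≈ 031°.

031°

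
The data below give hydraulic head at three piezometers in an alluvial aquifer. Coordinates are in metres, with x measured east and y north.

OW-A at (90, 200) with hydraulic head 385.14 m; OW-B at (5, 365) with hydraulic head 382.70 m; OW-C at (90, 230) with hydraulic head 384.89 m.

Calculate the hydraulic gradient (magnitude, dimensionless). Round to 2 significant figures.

0.015

Taking OW-A as reference: OW-B−OW-A = (-85, 165, -2.44); OW-C−OW-A = (0, 30, -0.25).
Determinant of the coordinate differences = (-85)·30 − 0·165 = -2550.
∂h/∂x = [(-2.44)·30 − (-0.25)·165] / -2550 = +0.01253
∂h/∂y = [(-85)·(-0.25) − 0·(-2.44)] / -2550 = -0.008333
|∇h| = √(0.01253² + -0.008333²) = 0.01505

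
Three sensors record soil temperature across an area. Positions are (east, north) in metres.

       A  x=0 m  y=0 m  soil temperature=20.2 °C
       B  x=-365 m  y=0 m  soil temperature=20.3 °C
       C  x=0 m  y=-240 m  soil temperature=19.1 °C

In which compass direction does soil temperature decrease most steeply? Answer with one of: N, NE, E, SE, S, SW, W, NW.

S

∂T/∂x = (20.3 − 20.2) / (-365 − 0) = -0.0002740
∂T/∂y = (19.1 − 20.2) / (-240 − 0) = +0.004583
Steepest decrease is along −∇f = (+0.0002740 E, -0.004583 N) → south.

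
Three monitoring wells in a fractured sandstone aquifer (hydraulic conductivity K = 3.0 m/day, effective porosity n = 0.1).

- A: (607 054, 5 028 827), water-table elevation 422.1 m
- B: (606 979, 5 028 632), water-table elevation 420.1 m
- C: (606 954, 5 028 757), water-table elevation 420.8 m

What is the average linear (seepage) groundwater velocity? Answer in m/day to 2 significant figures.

0.32 m/day

Three-point gradient (reference A): Δ to B = (-75, -195, -2.0), Δ to C = (-100, -70, -1.3).
∂h/∂x = +0.007965, ∂h/∂y = +0.007193 (det = -14250).
|∇h| = √(0.007965² + 0.007193²) = 0.01073
Seepage velocity v = K·i/n = 3.0 × 0.01073 / 0.1 = 0.3219 m/day.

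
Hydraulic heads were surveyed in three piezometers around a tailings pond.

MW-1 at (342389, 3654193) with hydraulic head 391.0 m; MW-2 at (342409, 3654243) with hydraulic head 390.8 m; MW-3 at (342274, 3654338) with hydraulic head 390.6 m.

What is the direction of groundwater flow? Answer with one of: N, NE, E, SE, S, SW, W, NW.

With h = a·x + b·y + c and MW-1 as origin, the differences give:
  20·a + 50·b = -0.2
  (-115)·a + 145·b = -0.4
Eliminate b (×145 and ×50, subtract): 8650·a = -9.00 → a = ∂h/∂x = -0.001040
Back-substitute: b = ∂h/∂y = -0.003584.
Flow = −∇h = (+0.001040 east, +0.003584 north), which points north.

N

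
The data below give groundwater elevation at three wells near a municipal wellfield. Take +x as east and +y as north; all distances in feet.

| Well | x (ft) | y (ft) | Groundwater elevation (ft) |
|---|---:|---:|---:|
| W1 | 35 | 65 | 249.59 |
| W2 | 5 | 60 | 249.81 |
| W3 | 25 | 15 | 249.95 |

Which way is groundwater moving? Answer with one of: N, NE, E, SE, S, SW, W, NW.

NE

Differences from W1: to W2 (Δx, Δy, Δh) = (-30, -5, +0.22); to W3 = (-10, -50, +0.36).
Solve a·Δx + b·Δy = Δh: det = (-30)·(-50) − (-10)·(-5) = 1450.
∂h/∂x = [(+0.22)·(-50) − (+0.36)·(-5)] / 1450 = -0.006345
∂h/∂y = [(-30)·(+0.36) − (-10)·(+0.22)] / 1450 = -0.005931
Flow = −∇h = (+0.006345 east, +0.005931 north), which points northeast.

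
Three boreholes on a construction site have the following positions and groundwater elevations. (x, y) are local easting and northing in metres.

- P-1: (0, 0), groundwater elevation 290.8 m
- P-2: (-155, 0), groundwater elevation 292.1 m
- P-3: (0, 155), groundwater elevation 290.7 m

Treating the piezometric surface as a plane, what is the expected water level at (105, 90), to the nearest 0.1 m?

289.9 m

∂h/∂x = (292.1 − 290.8) / (-155 − 0) = -0.008387
∂h/∂y = (290.7 − 290.8) / (155 − 0) = -0.0006452
h(105, 90) = 290.8 + (-0.008387)·(105) + (-0.0006452)·(90) = 290.8 -0.881 -0.058 = 289.861 m.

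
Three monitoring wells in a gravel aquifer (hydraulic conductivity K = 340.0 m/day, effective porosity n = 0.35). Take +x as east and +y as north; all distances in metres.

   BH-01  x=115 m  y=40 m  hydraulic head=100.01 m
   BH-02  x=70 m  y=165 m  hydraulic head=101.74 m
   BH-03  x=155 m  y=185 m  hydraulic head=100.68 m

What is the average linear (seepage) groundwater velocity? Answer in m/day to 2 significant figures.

16 m/day

Differences from BH-01: to BH-02 (Δx, Δy, Δh) = (-45, 125, +1.73); to BH-03 = (40, 145, +0.67).
Solve a·Δx + b·Δy = Δh: det = (-45)·145 − 40·125 = -11525.
∂h/∂x = [(+1.73)·145 − (+0.67)·125] / -11525 = -0.01450
∂h/∂y = [(-45)·(+0.67) − 40·(+1.73)] / -11525 = +0.008620
|∇h| = √(-0.01450² + 0.008620²) = 0.01687
Seepage velocity v = K·i/n = 340.0 × 0.01687 / 0.35 = 16.39 m/day.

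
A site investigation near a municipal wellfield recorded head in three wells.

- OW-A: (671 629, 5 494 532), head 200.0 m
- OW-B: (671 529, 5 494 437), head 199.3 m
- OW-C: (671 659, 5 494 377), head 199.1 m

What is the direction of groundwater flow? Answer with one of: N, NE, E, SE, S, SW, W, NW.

Taking OW-A as reference: OW-B−OW-A = (-100, -95, -0.7); OW-C−OW-A = (30, -155, -0.9).
Solve a·Δx + b·Δy = Δh: det = (-100)·(-155) − 30·(-95) = 18350.
∂h/∂x = [(-0.7)·(-155) − (-0.9)·(-95)] / 18350 = +0.001253
∂h/∂y = [(-100)·(-0.9) − 30·(-0.7)] / 18350 = +0.006049
Flow = −∇h = (-0.001253 east, -0.006049 north), which points south.

S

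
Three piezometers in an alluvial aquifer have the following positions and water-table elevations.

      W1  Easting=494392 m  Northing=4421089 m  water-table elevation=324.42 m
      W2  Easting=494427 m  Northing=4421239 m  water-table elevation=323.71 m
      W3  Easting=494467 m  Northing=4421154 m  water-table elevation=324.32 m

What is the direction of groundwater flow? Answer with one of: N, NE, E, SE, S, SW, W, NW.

NW

With h = a·x + b·y + c and W1 as origin, the differences give:
  35·a + 150·b = -0.71
  75·a + 65·b = -0.10
Eliminate b (×65 and ×150, subtract): -8975·a = -31.150 → a = ∂h/∂x = +0.003471
Back-substitute: b = ∂h/∂y = -0.005543.
Flow = −∇h = (-0.003471 east, +0.005543 north), which points northwest.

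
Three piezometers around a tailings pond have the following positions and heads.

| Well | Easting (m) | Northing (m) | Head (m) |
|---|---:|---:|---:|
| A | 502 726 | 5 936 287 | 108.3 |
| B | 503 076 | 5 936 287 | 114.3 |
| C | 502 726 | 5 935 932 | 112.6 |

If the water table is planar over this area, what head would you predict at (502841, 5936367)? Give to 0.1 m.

109.3 m

∂h/∂x = (114.3 − 108.3) / (503076 − 502726) = +0.01714
∂h/∂y = (112.6 − 108.3) / (5935932 − 5936287) = -0.01211
h(502841, 5936367) = 108.3 + (+0.01714)·(115) + (-0.01211)·(80) = 108.3 +1.971 -0.969 = 109.302 m.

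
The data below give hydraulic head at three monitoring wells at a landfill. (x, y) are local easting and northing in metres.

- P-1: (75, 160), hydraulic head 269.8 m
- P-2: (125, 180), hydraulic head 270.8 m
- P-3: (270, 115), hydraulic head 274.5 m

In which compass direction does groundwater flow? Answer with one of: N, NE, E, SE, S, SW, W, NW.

Differences from P-1: to P-2 (Δx, Δy, Δh) = (50, 20, +1.0); to P-3 = (195, -45, +4.7).
Solve a·Δx + b·Δy = Δh: det = 50·(-45) − 195·20 = -6150.
∂h/∂x = [(+1.0)·(-45) − (+4.7)·20] / -6150 = +0.02260
∂h/∂y = [50·(+4.7) − 195·(+1.0)] / -6150 = -0.006504
Flow = −∇h = (-0.02260 east, +0.006504 north), which points west.

W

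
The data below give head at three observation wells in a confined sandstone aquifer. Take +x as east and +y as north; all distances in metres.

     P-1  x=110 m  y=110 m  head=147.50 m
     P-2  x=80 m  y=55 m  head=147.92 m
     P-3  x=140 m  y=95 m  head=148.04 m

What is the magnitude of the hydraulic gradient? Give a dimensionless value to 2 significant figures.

Three-point gradient (reference P-1): Δ to P-2 = (-30, -55, +0.42), Δ to P-3 = (30, -15, +0.54).
∂h/∂x = +0.01114, ∂h/∂y = -0.01371 (det = 2100).
|∇h| = √(0.01114² + -0.01371²) = 0.01767

0.018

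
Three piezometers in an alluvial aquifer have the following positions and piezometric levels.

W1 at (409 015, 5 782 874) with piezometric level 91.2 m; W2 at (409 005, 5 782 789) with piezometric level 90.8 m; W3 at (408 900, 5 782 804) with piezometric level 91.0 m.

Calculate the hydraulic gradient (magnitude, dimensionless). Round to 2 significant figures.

0.0050

Differences from W1: to W2 (Δx, Δy, Δh) = (-10, -85, -0.4); to W3 = (-115, -70, -0.2).
Determinant of the coordinate differences = (-10)·(-70) − (-115)·(-85) = -9075.
∂h/∂x = [(-0.4)·(-70) − (-0.2)·(-85)] / -9075 = -0.001212
∂h/∂y = [(-10)·(-0.2) − (-115)·(-0.4)] / -9075 = +0.004848
|∇h| = √(-0.001212² + 0.004848²) = 0.004997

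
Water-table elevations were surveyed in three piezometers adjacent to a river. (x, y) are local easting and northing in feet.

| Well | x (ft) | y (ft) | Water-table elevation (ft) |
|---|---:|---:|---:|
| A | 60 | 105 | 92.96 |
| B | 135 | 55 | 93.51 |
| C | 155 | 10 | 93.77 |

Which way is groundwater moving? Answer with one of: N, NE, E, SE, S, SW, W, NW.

NW

With h = a·x + b·y + c and A as origin, the differences give:
  75·a + (-50)·b = +0.55
  95·a + (-95)·b = +0.81
Eliminate b (×(-95) and ×(-50), subtract): -2375·a = -11.750 → a = ∂h/∂x = +0.004947
Back-substitute: b = ∂h/∂y = -0.003579.
Flow = −∇h = (-0.004947 east, +0.003579 north), which points northwest.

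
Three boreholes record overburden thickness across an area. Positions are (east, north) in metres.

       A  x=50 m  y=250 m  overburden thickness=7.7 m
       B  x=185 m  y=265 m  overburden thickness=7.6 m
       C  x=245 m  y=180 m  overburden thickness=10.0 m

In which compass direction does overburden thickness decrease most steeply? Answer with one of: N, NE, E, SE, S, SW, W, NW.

Three-point gradient (reference A): Δ to B = (135, 15, -0.1), Δ to C = (195, -70, +2.3).
∂d/∂x = +0.002222, ∂d/∂y = -0.02667 (det = -12375).
Steepest decrease is along −∇f = (-0.002222 E, +0.02667 N) → north.

N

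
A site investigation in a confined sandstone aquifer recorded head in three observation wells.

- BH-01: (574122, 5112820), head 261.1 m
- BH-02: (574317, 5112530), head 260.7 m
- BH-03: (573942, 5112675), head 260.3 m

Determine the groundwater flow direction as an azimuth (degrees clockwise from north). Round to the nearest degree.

With h = a·x + b·y + c and BH-01 as origin, the differences give:
  195·a + (-290)·b = -0.4
  (-180)·a + (-145)·b = -0.8
Eliminate b (×(-145) and ×(-290), subtract): -80475·a = -174.00 → a = ∂h/∂x = +0.002162
Back-substitute: b = ∂h/∂y = +0.002833.
Flow direction (−∇h) has components (-0.002162 E, -0.002833 N).
Azimuth = atan2(E, N) = atan2(-0.002162, -0.002833) = 217.3° ≈ 217°.

217°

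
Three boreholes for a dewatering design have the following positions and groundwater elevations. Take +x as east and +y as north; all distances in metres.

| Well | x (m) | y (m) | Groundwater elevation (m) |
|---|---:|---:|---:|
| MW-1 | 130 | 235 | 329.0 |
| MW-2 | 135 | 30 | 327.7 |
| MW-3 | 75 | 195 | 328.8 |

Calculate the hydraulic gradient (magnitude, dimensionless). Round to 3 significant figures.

Taking MW-1 as reference: MW-2−MW-1 = (5, -205, -1.3); MW-3−MW-1 = (-55, -40, -0.2).
Solve a·Δx + b·Δy = Δh: det = 5·(-40) − (-55)·(-205) = -11475.
∂h/∂x = [(-1.3)·(-40) − (-0.2)·(-205)] / -11475 = -0.0009586
∂h/∂y = [5·(-0.2) − (-55)·(-1.3)] / -11475 = +0.006318
|∇h| = √(-0.0009586² + 0.006318²) = 0.00639

0.00639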